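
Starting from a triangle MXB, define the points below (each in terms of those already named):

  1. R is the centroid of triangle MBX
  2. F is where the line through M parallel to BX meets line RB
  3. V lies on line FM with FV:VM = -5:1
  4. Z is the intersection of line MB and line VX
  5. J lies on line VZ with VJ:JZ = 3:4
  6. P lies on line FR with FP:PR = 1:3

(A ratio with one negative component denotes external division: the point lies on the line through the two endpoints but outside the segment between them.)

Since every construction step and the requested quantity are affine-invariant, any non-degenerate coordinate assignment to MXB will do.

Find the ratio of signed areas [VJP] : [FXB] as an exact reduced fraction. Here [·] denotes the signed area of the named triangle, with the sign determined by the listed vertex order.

[VJP]:[FXB] = -3/40

Choose coordinates M = (0, 0), X = (1, 0), B = (0, 1).
1. R is the centroid of triangle MBX ⇒ R = (1/3, 1/3)
2. F is where the line through M parallel to BX meets line RB ⇒ F = (1, -1)
3. V lies on line FM with FV:VM = -5:1 ⇒ V = (-1/4, 1/4)
4. Z is the intersection of line MB and line VX ⇒ Z = (0, 1/5)
5. J lies on line VZ with VJ:JZ = 3:4 ⇒ J = (-1/7, 8/35)
6. P lies on line FR with FP:PR = 1:3 ⇒ P = (5/6, -2/3)
2·[VJP] = -3/40, 2·[FXB] = 1
[VJP]:[FXB] = -3/40:1 = -3/40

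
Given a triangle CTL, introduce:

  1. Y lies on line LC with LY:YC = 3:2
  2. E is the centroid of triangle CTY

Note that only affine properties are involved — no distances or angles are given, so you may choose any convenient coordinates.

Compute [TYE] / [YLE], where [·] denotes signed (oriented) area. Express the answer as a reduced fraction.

[TYE]:[YLE] = -2/3

Assign C = (0, 0), T = (1, 0), L = (0, 1) — the answer is frame-independent, so this choice is without loss of generality.
1. Y lies on line LC with LY:YC = 3:2 ⇒ Y = (0, 2/5)
2. E is the centroid of triangle CTY ⇒ E = (1/3, 2/15)
2·[TYE] = 2/15, 2·[YLE] = -1/5
[TYE]:[YLE] = 2/15:-1/5 = -2/3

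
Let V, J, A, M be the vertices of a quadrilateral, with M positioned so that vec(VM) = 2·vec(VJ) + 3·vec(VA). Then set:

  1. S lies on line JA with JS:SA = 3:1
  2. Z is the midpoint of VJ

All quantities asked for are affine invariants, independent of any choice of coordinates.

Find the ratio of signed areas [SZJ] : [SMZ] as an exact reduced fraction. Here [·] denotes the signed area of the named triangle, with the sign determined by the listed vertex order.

[SZJ]:[SMZ] = -1/5

Choose coordinates V = (0, 0), J = (1, 0), A = (0, 1), M = (2, 3).
1. S lies on line JA with JS:SA = 3:1 ⇒ S = (1/4, 3/4)
2. Z is the midpoint of VJ ⇒ Z = (1/2, 0)
2·[SZJ] = 3/8, 2·[SMZ] = -15/8
[SZJ]:[SMZ] = 3/8:-15/8 = -1/5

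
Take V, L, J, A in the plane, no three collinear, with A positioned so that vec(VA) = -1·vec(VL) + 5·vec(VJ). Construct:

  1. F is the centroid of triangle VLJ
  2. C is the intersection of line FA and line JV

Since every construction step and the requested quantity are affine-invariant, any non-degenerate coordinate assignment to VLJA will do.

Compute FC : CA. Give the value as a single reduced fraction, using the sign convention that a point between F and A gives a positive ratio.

Choose coordinates V = (0, 0), L = (1, 0), J = (0, 1), A = (-1, 5).
1. F is the centroid of triangle VLJ ⇒ F = (1/3, 1/3)
2. C is the intersection of line FA and line JV ⇒ C = (0, 3/2)
C = F + t·(A−F) with t = 1/4, so FC:CA = t:(1−t) = 1/4:3/4

FC:CA = 1/3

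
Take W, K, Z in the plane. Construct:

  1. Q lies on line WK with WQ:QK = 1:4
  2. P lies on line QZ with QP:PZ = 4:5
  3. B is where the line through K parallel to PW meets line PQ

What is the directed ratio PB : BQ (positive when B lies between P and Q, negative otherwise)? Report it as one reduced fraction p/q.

Work in coordinates with W = (0, 0), K = (1, 0), Z = (0, 1).
1. Q lies on line WK with WQ:QK = 1:4 ⇒ Q = (1/5, 0)
2. P lies on line QZ with QP:PZ = 4:5 ⇒ P = (1/9, 4/9)
3. B is where the line through K parallel to PW meets line PQ ⇒ B = (5/9, -16/9)
B = P + t·(Q−P) with t = 5, so PB:BQ = t:(1−t) = 5:-4

PB:BQ = -5/4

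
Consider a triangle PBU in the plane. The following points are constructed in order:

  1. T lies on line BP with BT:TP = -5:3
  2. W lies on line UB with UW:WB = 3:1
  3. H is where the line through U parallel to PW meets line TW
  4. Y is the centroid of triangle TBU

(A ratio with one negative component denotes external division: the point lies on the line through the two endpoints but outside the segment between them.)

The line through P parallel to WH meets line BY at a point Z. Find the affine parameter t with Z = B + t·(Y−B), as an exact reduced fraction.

Assign P = (0, 0), B = (1, 0), U = (0, 1) — the answer is frame-independent, so this choice is without loss of generality.
1. T lies on line BP with BT:TP = -5:3 ⇒ T = (-3/2, 0)
2. W lies on line UB with UW:WB = 3:1 ⇒ W = (3/4, 1/4)
3. H is where the line through U parallel to PW meets line TW ⇒ H = (-15/4, -1/4)
4. Y is the centroid of triangle TBU ⇒ Y = (-1/6, 1/3)
through P parallel to WH: direction (-9/2, -1/2); meets BY at Z = (18/25, 2/25)
Z = B + t·(Y−B) with t = 6/25

t = 6/25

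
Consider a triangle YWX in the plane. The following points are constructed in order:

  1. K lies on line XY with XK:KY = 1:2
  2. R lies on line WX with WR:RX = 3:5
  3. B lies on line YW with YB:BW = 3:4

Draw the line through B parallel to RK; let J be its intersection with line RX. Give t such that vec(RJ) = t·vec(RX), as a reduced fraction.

t = -7/5

Set Y = (0, 0), W = (1, 0), X = (0, 1); any affine frame gives the same invariant.
1. K lies on line XY with XK:KY = 1:2 ⇒ K = (0, 2/3)
2. R lies on line WX with WR:RX = 3:5 ⇒ R = (5/8, 3/8)
3. B lies on line YW with YB:BW = 3:4 ⇒ B = (3/7, 0)
through B parallel to RK: direction (-5/8, 7/24); meets RX at J = (3/2, -1/2)
J = R + t·(X−R) with t = -7/5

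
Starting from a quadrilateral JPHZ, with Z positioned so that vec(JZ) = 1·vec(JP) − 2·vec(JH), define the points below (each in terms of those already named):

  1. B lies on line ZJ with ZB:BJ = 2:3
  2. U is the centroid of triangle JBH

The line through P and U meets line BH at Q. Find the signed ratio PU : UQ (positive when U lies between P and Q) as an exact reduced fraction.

Assign J = (0, 0), P = (1, 0), H = (0, 1), Z = (1, -2) — the answer is frame-independent, so this choice is without loss of generality.
1. B lies on line ZJ with ZB:BJ = 2:3 ⇒ B = (3/5, -6/5)
2. U is the centroid of triangle JBH ⇒ U = (1/5, -1/15)
line PU meets BH at Q = (13/45, -8/135)
U = P + t·(Q−P) with t = 9/8, so PU:UQ = 9/8:-1/8

PU:UQ = -9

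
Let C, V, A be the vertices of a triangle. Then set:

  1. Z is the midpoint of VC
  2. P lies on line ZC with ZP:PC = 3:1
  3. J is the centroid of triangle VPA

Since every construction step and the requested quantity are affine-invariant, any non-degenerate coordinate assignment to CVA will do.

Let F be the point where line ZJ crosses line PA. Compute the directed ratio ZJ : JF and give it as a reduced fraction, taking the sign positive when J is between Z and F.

ZJ:JF = 2/7

Work in coordinates with C = (0, 0), V = (1, 0), A = (0, 1).
1. Z is the midpoint of VC ⇒ Z = (1/2, 0)
2. P lies on line ZC with ZP:PC = 3:1 ⇒ P = (1/8, 0)
3. J is the centroid of triangle VPA ⇒ J = (3/8, 1/3)
line ZJ meets PA at F = (-1/16, 3/2)
J = Z + t·(F−Z) with t = 2/9, so ZJ:JF = 2/9:7/9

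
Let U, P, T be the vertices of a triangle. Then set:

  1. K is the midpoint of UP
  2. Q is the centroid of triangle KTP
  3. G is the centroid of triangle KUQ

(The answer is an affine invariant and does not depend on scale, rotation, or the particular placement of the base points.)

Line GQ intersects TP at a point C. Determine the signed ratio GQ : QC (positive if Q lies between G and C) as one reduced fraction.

GQ:QC = 7/3

Set U = (0, 0), P = (1, 0), T = (0, 1); any affine frame gives the same invariant.
1. K is the midpoint of UP ⇒ K = (1/2, 0)
2. Q is the centroid of triangle KTP ⇒ Q = (1/2, 1/3)
3. G is the centroid of triangle KUQ ⇒ G = (1/3, 1/9)
line GQ meets TP at C = (4/7, 3/7)
Q = G + t·(C−G) with t = 7/10, so GQ:QC = 7/10:3/10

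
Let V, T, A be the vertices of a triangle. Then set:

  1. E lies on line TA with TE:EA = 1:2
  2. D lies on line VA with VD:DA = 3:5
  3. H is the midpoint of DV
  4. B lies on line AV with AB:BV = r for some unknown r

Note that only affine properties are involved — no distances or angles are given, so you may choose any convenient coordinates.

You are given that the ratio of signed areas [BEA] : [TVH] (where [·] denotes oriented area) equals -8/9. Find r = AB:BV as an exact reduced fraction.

r = 1/3

Set V = (0, 0), T = (1, 0), A = (0, 1); any affine frame gives the same invariant.
1. E lies on line TA with TE:EA = 1:2 ⇒ E = (2/3, 1/3)
2. D lies on line VA with VD:DA = 3:5 ⇒ D = (0, 3/8)
3. H is the midpoint of DV ⇒ H = (0, 3/16)
4. With AB:BV = r, write λ = r/(r+1) so B = A + λ·(V−A); B is affine-linear in λ
Every point depending on B is an affine combination of B and λ-independent points, so each such coordinate is linear in λ; the λ² term in each signed area is a multiple of (V−A)×(V−A) = 0, so 2·[BEA] and 2·[TVH] are each linear in λ. Evaluating at λ=0 and λ=1:
  2·[BEA] = 2/3·λ,   2·[TVH] = -3/16
So [BEA]:[TVH] = (2/3·λ) / (-3/16). Setting this equal to -8/9:
  2/3·λ = -8/9·(-3/16)  ⇒  λ = 1/4
Then r = λ/(1−λ) = (1/4)/(3/4) = 1/3. Check: with r = 1/3, B = (0, 3/4) and [BEA]:[TVH] = -8/9 as required.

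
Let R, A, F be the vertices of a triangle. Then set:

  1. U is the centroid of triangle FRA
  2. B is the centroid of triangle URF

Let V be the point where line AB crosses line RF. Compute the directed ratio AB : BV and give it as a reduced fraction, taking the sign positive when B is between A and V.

AB:BV = 8

Set R = (0, 0), A = (1, 0), F = (0, 1); any affine frame gives the same invariant.
1. U is the centroid of triangle FRA ⇒ U = (1/3, 1/3)
2. B is the centroid of triangle URF ⇒ B = (1/9, 4/9)
line AB meets RF at V = (0, 1/2)
B = A + t·(V−A) with t = 8/9, so AB:BV = 8/9:1/9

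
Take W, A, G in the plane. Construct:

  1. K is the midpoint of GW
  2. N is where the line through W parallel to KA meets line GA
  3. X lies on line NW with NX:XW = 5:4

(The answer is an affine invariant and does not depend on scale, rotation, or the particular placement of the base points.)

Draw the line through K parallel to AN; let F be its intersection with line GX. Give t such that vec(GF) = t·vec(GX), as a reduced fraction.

Assign W = (0, 0), A = (1, 0), G = (0, 1) — the answer is frame-independent, so this choice is without loss of generality.
1. K is the midpoint of GW ⇒ K = (0, 1/2)
2. N is where the line through W parallel to KA meets line GA ⇒ N = (2, -1)
3. X lies on line NW with NX:XW = 5:4 ⇒ X = (8/9, -4/9)
through K parallel to AN: direction (1, -1); meets GX at F = (4/5, -3/10)
F = G + t·(X−G) with t = 9/10

t = 9/10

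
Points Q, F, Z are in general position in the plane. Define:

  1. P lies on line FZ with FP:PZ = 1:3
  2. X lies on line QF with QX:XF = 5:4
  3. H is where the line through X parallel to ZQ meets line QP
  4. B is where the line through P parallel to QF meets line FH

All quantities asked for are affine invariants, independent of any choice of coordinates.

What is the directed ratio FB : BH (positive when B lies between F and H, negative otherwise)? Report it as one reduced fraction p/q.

FB:BH = -27/7

Assign Q = (0, 0), F = (1, 0), Z = (0, 1) — the answer is frame-independent, so this choice is without loss of generality.
1. P lies on line FZ with FP:PZ = 1:3 ⇒ P = (3/4, 1/4)
2. X lies on line QF with QX:XF = 5:4 ⇒ X = (5/9, 0)
3. H is where the line through X parallel to ZQ meets line QP ⇒ H = (5/9, 5/27)
4. B is where the line through P parallel to QF meets line FH ⇒ B = (2/5, 1/4)
B = F + t·(H−F) with t = 27/20, so FB:BH = t:(1−t) = 27/20:-7/20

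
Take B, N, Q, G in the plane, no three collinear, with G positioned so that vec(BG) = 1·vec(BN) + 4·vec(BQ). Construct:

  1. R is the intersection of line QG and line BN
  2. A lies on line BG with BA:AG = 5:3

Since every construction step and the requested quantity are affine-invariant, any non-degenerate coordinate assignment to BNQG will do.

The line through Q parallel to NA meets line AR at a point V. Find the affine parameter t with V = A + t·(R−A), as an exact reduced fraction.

t = 51/80

Assign B = (0, 0), N = (1, 0), Q = (0, 1), G = (1, 4) — the answer is frame-independent, so this choice is without loss of generality.
1. R is the intersection of line QG and line BN ⇒ R = (-1/3, 0)
2. A lies on line BG with BA:AG = 5:3 ⇒ A = (5/8, 5/2)
through Q parallel to NA: direction (-3/8, 5/2); meets AR at V = (9/640, 29/32)
V = A + t·(R−A) with t = 51/80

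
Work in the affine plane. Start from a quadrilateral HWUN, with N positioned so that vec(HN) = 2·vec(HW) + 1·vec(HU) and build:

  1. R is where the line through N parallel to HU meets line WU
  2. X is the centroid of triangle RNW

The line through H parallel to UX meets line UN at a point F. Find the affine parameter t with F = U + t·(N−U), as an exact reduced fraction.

t = -5/6

Set H = (0, 0), W = (1, 0), U = (0, 1), N = (2, 1); any affine frame gives the same invariant.
1. R is where the line through N parallel to HU meets line WU ⇒ R = (2, -1)
2. X is the centroid of triangle RNW ⇒ X = (5/3, 0)
through H parallel to UX: direction (5/3, -1); meets UN at F = (-5/3, 1)
F = U + t·(N−U) with t = -5/6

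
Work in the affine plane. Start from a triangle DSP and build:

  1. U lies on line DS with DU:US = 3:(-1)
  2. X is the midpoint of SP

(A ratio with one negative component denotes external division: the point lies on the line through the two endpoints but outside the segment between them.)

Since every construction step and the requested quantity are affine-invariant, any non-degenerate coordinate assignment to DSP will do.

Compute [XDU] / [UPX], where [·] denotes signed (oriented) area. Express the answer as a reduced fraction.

[XDU]:[UPX] = 3

Assign D = (0, 0), S = (1, 0), P = (0, 1) — the answer is frame-independent, so this choice is without loss of generality.
1. U lies on line DS with DU:US = 3:(-1) ⇒ U = (3/2, 0)
2. X is the midpoint of SP ⇒ X = (1/2, 1/2)
2·[XDU] = 3/4, 2·[UPX] = 1/4
[XDU]:[UPX] = 3/4:1/4 = 3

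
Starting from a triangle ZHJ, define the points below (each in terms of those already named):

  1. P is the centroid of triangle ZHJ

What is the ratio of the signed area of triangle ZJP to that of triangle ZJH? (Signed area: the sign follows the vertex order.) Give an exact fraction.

Work in coordinates with Z = (0, 0), H = (1, 0), J = (0, 1).
1. P is the centroid of triangle ZHJ ⇒ P = (1/3, 1/3)
2·[ZJP] = -1/3, 2·[ZJH] = -1
[ZJP]:[ZJH] = -1/3:-1 = 1/3

[ZJP]:[ZJH] = 1/3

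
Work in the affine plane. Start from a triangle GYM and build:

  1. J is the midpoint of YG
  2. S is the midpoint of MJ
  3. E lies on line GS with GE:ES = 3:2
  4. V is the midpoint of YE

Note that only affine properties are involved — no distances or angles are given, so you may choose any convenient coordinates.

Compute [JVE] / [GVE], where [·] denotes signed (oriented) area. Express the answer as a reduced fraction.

Choose coordinates G = (0, 0), Y = (1, 0), M = (0, 1).
1. J is the midpoint of YG ⇒ J = (1/2, 0)
2. S is the midpoint of MJ ⇒ S = (1/4, 1/2)
3. E lies on line GS with GE:ES = 3:2 ⇒ E = (3/20, 3/10)
4. V is the midpoint of YE ⇒ V = (23/40, 3/20)
2·[JVE] = 3/40, 2·[GVE] = 3/20
[JVE]:[GVE] = 3/40:3/20 = 1/2

[JVE]:[GVE] = 1/2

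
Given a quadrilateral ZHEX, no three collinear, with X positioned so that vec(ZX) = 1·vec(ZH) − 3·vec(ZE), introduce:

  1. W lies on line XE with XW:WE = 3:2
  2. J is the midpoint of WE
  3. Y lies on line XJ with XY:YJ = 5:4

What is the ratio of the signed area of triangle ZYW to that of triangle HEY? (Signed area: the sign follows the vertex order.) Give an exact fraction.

[ZYW]:[HEY] = 7/75

Choose coordinates Z = (0, 0), H = (1, 0), E = (0, 1), X = (1, -3).
1. W lies on line XE with XW:WE = 3:2 ⇒ W = (2/5, -3/5)
2. J is the midpoint of WE ⇒ J = (1/5, 1/5)
3. Y lies on line XJ with XY:YJ = 5:4 ⇒ Y = (5/9, -11/9)
2·[ZYW] = 7/45, 2·[HEY] = 5/3
[ZYW]:[HEY] = 7/45:5/3 = 7/75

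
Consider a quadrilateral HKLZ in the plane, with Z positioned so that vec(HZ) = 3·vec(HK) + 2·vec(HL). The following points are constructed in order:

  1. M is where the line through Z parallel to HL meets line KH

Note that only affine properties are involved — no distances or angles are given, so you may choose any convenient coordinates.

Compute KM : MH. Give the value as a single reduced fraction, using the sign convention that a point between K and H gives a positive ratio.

KM:MH = -2/3

Set H = (0, 0), K = (1, 0), L = (0, 1), Z = (3, 2); any affine frame gives the same invariant.
1. M is where the line through Z parallel to HL meets line KH ⇒ M = (3, 0)
M = K + t·(H−K) with t = -2, so KM:MH = t:(1−t) = -2:3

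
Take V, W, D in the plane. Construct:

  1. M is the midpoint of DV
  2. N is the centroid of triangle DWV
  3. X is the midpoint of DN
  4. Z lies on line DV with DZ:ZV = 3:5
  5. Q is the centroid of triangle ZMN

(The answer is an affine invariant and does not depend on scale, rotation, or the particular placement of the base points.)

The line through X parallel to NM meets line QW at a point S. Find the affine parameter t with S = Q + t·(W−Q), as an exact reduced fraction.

Assign V = (0, 0), W = (1, 0), D = (0, 1) — the answer is frame-independent, so this choice is without loss of generality.
1. M is the midpoint of DV ⇒ M = (0, 1/2)
2. N is the centroid of triangle DWV ⇒ N = (1/3, 1/3)
3. X is the midpoint of DN ⇒ X = (1/6, 2/3)
4. Z lies on line DV with DZ:ZV = 3:5 ⇒ Z = (0, 5/8)
5. Q is the centroid of triangle ZMN ⇒ Q = (1/9, 35/72)
through X parallel to NM: direction (-1/3, 1/6); meets QW at S = (-13/3, 35/12)
S = Q + t·(W−Q) with t = -5

t = -5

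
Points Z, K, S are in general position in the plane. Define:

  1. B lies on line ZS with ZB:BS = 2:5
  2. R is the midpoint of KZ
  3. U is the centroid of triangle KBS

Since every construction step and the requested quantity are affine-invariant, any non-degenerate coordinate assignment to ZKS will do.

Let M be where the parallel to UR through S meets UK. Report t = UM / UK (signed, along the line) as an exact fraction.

Assign Z = (0, 0), K = (1, 0), S = (0, 1) — the answer is frame-independent, so this choice is without loss of generality.
1. B lies on line ZS with ZB:BS = 2:5 ⇒ B = (0, 2/7)
2. R is the midpoint of KZ ⇒ R = (1/2, 0)
3. U is the centroid of triangle KBS ⇒ U = (1/3, 3/7)
through S parallel to UR: direction (1/6, -3/7); meets UK at M = (5/27, 11/21)
M = U + t·(K−U) with t = -2/9

t = -2/9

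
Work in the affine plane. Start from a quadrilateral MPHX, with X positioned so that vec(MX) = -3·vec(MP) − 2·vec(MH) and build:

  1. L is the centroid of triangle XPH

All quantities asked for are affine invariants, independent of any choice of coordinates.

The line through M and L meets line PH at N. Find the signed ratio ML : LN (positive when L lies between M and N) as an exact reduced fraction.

ML:LN = -1/2

Set M = (0, 0), P = (1, 0), H = (0, 1), X = (-3, -2); any affine frame gives the same invariant.
1. L is the centroid of triangle XPH ⇒ L = (-2/3, -1/3)
line ML meets PH at N = (2/3, 1/3)
L = M + t·(N−M) with t = -1, so ML:LN = -1:2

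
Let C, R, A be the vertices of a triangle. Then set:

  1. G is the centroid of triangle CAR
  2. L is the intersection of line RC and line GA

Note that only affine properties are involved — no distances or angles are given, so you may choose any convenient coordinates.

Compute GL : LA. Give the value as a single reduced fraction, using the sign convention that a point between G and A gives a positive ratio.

GL:LA = -1/3

Work in coordinates with C = (0, 0), R = (1, 0), A = (0, 1).
1. G is the centroid of triangle CAR ⇒ G = (1/3, 1/3)
2. L is the intersection of line RC and line GA ⇒ L = (1/2, 0)
L = G + t·(A−G) with t = -1/2, so GL:LA = t:(1−t) = -1/2:3/2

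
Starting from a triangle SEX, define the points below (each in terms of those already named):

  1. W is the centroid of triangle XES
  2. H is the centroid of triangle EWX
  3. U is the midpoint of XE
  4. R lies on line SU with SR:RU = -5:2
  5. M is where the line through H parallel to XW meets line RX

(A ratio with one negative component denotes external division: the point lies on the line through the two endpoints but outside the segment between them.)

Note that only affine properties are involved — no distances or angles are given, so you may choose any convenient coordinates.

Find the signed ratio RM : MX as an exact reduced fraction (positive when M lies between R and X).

Choose coordinates S = (0, 0), E = (1, 0), X = (0, 1).
1. W is the centroid of triangle XES ⇒ W = (1/3, 1/3)
2. H is the centroid of triangle EWX ⇒ H = (4/9, 4/9)
3. U is the midpoint of XE ⇒ U = (1/2, 1/2)
4. R lies on line SU with SR:RU = -5:2 ⇒ R = (5/6, 5/6)
5. M is where the line through H parallel to XW meets line RX ⇒ M = (5/27, 26/27)
M = R + t·(X−R) with t = 7/9, so RM:MX = t:(1−t) = 7/9:2/9

RM:MX = 7/2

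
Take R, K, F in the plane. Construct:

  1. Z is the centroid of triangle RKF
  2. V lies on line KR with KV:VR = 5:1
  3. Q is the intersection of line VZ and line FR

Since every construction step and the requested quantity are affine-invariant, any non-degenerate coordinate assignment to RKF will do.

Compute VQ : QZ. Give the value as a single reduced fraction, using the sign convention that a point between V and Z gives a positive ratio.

Set R = (0, 0), K = (1, 0), F = (0, 1); any affine frame gives the same invariant.
1. Z is the centroid of triangle RKF ⇒ Z = (1/3, 1/3)
2. V lies on line KR with KV:VR = 5:1 ⇒ V = (1/6, 0)
3. Q is the intersection of line VZ and line FR ⇒ Q = (0, -1/3)
Q = V + t·(Z−V) with t = -1, so VQ:QZ = t:(1−t) = -1:2

VQ:QZ = -1/2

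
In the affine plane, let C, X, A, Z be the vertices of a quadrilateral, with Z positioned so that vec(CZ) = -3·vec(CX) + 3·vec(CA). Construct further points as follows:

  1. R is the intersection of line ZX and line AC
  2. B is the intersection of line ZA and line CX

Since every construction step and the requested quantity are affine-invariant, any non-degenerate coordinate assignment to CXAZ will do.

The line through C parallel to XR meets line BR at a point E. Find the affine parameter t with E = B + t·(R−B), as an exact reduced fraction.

t = 3

Assign C = (0, 0), X = (1, 0), A = (0, 1), Z = (-3, 3) — the answer is frame-independent, so this choice is without loss of generality.
1. R is the intersection of line ZX and line AC ⇒ R = (0, 3/4)
2. B is the intersection of line ZA and line CX ⇒ B = (3/2, 0)
through C parallel to XR: direction (-1, 3/4); meets BR at E = (-3, 9/4)
E = B + t·(R−B) with t = 3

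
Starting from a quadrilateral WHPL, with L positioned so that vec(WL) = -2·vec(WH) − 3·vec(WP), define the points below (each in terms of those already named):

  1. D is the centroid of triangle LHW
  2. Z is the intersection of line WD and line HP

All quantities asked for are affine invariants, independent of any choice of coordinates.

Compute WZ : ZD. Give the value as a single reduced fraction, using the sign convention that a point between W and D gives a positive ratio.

WZ:ZD = -3/7

Choose coordinates W = (0, 0), H = (1, 0), P = (0, 1), L = (-2, -3).
1. D is the centroid of triangle LHW ⇒ D = (-1/3, -1)
2. Z is the intersection of line WD and line HP ⇒ Z = (1/4, 3/4)
Z = W + t·(D−W) with t = -3/4, so WZ:ZD = t:(1−t) = -3/4:7/4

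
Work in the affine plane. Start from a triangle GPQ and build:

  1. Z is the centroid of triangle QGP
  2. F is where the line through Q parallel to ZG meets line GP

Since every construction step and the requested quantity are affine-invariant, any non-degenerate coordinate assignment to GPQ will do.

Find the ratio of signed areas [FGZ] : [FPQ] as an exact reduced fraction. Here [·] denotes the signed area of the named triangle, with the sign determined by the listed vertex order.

Choose coordinates G = (0, 0), P = (1, 0), Q = (0, 1).
1. Z is the centroid of triangle QGP ⇒ Z = (1/3, 1/3)
2. F is where the line through Q parallel to ZG meets line GP ⇒ F = (-1, 0)
2·[FGZ] = 1/3, 2·[FPQ] = 2
[FGZ]:[FPQ] = 1/3:2 = 1/6

[FGZ]:[FPQ] = 1/6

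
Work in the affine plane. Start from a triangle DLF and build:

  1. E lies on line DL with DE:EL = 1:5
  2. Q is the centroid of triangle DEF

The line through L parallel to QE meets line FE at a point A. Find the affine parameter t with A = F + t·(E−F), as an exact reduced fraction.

t = -4

Work in coordinates with D = (0, 0), L = (1, 0), F = (0, 1).
1. E lies on line DL with DE:EL = 1:5 ⇒ E = (1/6, 0)
2. Q is the centroid of triangle DEF ⇒ Q = (1/18, 1/3)
through L parallel to QE: direction (1/9, -1/3); meets FE at A = (-2/3, 5)
A = F + t·(E−F) with t = -4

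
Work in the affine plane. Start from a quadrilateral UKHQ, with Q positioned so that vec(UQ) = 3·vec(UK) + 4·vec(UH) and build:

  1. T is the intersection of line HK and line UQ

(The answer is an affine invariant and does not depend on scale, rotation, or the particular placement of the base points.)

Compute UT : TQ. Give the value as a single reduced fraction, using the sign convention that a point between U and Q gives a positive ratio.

UT:TQ = 1/6

Set U = (0, 0), K = (1, 0), H = (0, 1), Q = (3, 4); any affine frame gives the same invariant.
1. T is the intersection of line HK and line UQ ⇒ T = (3/7, 4/7)
T = U + t·(Q−U) with t = 1/7, so UT:TQ = t:(1−t) = 1/7:6/7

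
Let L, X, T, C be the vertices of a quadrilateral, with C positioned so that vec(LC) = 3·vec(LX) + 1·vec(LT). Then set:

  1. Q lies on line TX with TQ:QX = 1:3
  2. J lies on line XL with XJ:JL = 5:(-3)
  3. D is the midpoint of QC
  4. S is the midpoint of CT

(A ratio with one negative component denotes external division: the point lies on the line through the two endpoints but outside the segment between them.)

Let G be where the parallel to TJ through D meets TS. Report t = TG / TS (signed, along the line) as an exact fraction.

t = 29/24

Choose coordinates L = (0, 0), X = (1, 0), T = (0, 1), C = (3, 1).
1. Q lies on line TX with TQ:QX = 1:3 ⇒ Q = (1/4, 3/4)
2. J lies on line XL with XJ:JL = 5:(-3) ⇒ J = (-3/2, 0)
3. D is the midpoint of QC ⇒ D = (13/8, 7/8)
4. S is the midpoint of CT ⇒ S = (3/2, 1)
through D parallel to TJ: direction (-3/2, -1); meets TS at G = (29/16, 1)
G = T + t·(S−T) with t = 29/24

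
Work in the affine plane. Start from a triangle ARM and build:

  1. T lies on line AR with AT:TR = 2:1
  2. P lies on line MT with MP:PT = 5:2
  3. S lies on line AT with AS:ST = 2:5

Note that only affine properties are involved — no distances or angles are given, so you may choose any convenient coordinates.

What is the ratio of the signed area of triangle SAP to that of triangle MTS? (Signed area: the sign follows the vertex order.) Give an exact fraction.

[SAP]:[MTS] = 4/35

Set A = (0, 0), R = (1, 0), M = (0, 1); any affine frame gives the same invariant.
1. T lies on line AR with AT:TR = 2:1 ⇒ T = (2/3, 0)
2. P lies on line MT with MP:PT = 5:2 ⇒ P = (10/21, 2/7)
3. S lies on line AT with AS:ST = 2:5 ⇒ S = (4/21, 0)
2·[SAP] = -8/147, 2·[MTS] = -10/21
[SAP]:[MTS] = -8/147:-10/21 = 4/35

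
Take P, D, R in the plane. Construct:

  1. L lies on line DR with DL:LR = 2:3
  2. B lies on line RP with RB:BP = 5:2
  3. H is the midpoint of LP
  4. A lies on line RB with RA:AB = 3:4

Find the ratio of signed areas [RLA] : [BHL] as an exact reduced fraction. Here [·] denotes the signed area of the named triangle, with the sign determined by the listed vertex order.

Assign P = (0, 0), D = (1, 0), R = (0, 1) — the answer is frame-independent, so this choice is without loss of generality.
1. L lies on line DR with DL:LR = 2:3 ⇒ L = (3/5, 2/5)
2. B lies on line RP with RB:BP = 5:2 ⇒ B = (0, 2/7)
3. H is the midpoint of LP ⇒ H = (3/10, 1/5)
4. A lies on line RB with RA:AB = 3:4 ⇒ A = (0, 34/49)
2·[RLA] = -9/49, 2·[BHL] = 3/35
[RLA]:[BHL] = -9/49:3/35 = -15/7

[RLA]:[BHL] = -15/7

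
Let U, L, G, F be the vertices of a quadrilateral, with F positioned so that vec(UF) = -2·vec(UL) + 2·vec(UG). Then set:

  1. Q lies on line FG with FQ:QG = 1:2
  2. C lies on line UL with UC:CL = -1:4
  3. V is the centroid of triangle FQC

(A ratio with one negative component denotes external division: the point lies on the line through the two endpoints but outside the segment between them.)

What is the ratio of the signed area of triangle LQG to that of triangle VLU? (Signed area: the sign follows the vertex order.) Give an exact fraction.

[LQG]:[VLU] = 6/11

Set U = (0, 0), L = (1, 0), G = (0, 1), F = (-2, 2); any affine frame gives the same invariant.
1. Q lies on line FG with FQ:QG = 1:2 ⇒ Q = (-4/3, 5/3)
2. C lies on line UL with UC:CL = -1:4 ⇒ C = (-1/3, 0)
3. V is the centroid of triangle FQC ⇒ V = (-11/9, 11/9)
2·[LQG] = -2/3, 2·[VLU] = -11/9
[LQG]:[VLU] = -2/3:-11/9 = 6/11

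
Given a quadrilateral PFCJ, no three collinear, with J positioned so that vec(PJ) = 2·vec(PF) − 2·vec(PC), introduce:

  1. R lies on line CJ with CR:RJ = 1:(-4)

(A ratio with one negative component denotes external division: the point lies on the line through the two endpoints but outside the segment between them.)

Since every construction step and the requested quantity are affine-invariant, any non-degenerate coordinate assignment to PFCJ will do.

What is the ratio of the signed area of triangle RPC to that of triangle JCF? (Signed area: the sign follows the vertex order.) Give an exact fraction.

[RPC]:[JCF] = -2/3

Set P = (0, 0), F = (1, 0), C = (0, 1), J = (2, -2); any affine frame gives the same invariant.
1. R lies on line CJ with CR:RJ = 1:(-4) ⇒ R = (-2/3, 2)
2·[RPC] = 2/3, 2·[JCF] = -1
[RPC]:[JCF] = 2/3:-1 = -2/3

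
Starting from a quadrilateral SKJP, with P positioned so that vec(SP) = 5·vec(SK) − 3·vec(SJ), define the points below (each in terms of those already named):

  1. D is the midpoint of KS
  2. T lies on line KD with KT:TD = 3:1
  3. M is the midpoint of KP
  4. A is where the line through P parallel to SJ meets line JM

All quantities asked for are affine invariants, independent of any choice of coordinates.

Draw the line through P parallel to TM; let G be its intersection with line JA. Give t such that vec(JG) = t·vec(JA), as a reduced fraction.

Set S = (0, 0), K = (1, 0), J = (0, 1), P = (5, -3); any affine frame gives the same invariant.
1. D is the midpoint of KS ⇒ D = (1/2, 0)
2. T lies on line KD with KT:TD = 3:1 ⇒ T = (5/8, 0)
3. M is the midpoint of KP ⇒ M = (3, -3/2)
4. A is where the line through P parallel to SJ meets line JM ⇒ A = (5, -19/6)
through P parallel to TM: direction (19/8, -3/2); meets JA at G = (96/23, -57/23)
G = J + t·(A−J) with t = 96/115

t = 96/115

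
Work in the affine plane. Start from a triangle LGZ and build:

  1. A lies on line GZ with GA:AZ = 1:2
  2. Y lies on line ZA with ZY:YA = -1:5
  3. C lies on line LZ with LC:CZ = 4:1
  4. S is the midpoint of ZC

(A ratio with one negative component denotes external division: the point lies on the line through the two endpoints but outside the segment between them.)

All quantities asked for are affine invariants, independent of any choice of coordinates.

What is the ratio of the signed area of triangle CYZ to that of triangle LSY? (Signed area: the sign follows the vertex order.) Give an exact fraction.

[CYZ]:[LSY] = -2/9

Set L = (0, 0), G = (1, 0), Z = (0, 1); any affine frame gives the same invariant.
1. A lies on line GZ with GA:AZ = 1:2 ⇒ A = (2/3, 1/3)
2. Y lies on line ZA with ZY:YA = -1:5 ⇒ Y = (-1/6, 7/6)
3. C lies on line LZ with LC:CZ = 4:1 ⇒ C = (0, 4/5)
4. S is the midpoint of ZC ⇒ S = (0, 9/10)
2·[CYZ] = -1/30, 2·[LSY] = 3/20
[CYZ]:[LSY] = -1/30:3/20 = -2/9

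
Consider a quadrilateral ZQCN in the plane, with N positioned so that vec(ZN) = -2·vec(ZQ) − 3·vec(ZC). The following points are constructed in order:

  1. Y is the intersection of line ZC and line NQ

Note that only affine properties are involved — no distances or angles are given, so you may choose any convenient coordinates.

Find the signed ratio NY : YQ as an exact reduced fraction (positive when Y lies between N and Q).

Work in coordinates with Z = (0, 0), Q = (1, 0), C = (0, 1), N = (-2, -3).
1. Y is the intersection of line ZC and line NQ ⇒ Y = (0, -1)
Y = N + t·(Q−N) with t = 2/3, so NY:YQ = t:(1−t) = 2/3:1/3

NY:YQ = 2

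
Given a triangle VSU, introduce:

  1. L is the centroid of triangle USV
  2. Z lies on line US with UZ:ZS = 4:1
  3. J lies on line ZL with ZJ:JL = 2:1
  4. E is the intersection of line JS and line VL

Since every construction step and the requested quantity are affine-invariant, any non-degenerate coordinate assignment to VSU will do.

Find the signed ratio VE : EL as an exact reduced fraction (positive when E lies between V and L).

Assign V = (0, 0), S = (1, 0), U = (0, 1) — the answer is frame-independent, so this choice is without loss of generality.
1. L is the centroid of triangle USV ⇒ L = (1/3, 1/3)
2. Z lies on line US with UZ:ZS = 4:1 ⇒ Z = (4/5, 1/5)
3. J lies on line ZL with ZJ:JL = 2:1 ⇒ J = (22/45, 13/45)
4. E is the intersection of line JS and line VL ⇒ E = (13/36, 13/36)
E = V + t·(L−V) with t = 13/12, so VE:EL = t:(1−t) = 13/12:-1/12

VE:EL = -13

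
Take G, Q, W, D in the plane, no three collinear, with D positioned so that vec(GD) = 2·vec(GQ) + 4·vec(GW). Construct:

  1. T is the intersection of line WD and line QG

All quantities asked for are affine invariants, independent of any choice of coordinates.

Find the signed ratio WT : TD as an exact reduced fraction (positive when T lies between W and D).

Set G = (0, 0), Q = (1, 0), W = (0, 1), D = (2, 4); any affine frame gives the same invariant.
1. T is the intersection of line WD and line QG ⇒ T = (-2/3, 0)
T = W + t·(D−W) with t = -1/3, so WT:TD = t:(1−t) = -1/3:4/3

WT:TD = -1/4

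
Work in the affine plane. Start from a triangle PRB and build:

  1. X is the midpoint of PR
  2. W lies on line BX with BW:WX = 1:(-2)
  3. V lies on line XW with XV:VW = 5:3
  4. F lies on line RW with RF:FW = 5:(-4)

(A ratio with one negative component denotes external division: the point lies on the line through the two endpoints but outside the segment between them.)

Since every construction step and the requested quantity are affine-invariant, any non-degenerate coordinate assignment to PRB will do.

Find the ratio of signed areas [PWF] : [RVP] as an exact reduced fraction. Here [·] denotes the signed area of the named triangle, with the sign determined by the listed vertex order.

Work in coordinates with P = (0, 0), R = (1, 0), B = (0, 1).
1. X is the midpoint of PR ⇒ X = (1/2, 0)
2. W lies on line BX with BW:WX = 1:(-2) ⇒ W = (-1/2, 2)
3. V lies on line XW with XV:VW = 5:3 ⇒ V = (-1/8, 5/4)
4. F lies on line RW with RF:FW = 5:(-4) ⇒ F = (-13/2, 10)
2·[PWF] = 8, 2·[RVP] = 5/4
[PWF]:[RVP] = 8:5/4 = 32/5

[PWF]:[RVP] = 32/5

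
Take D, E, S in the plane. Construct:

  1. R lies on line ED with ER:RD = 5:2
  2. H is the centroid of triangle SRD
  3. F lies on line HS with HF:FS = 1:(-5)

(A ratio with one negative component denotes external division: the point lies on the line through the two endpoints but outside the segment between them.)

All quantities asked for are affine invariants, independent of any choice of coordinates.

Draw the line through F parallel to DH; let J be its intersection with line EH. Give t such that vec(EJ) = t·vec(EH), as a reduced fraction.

Set D = (0, 0), E = (1, 0), S = (0, 1); any affine frame gives the same invariant.
1. R lies on line ED with ER:RD = 5:2 ⇒ R = (2/7, 0)
2. H is the centroid of triangle SRD ⇒ H = (2/21, 1/3)
3. F lies on line HS with HF:FS = 1:(-5) ⇒ F = (5/42, 1/6)
through F parallel to DH: direction (2/21, 1/3); meets EH at J = (47/294, 13/42)
J = E + t·(H−E) with t = 13/14

t = 13/14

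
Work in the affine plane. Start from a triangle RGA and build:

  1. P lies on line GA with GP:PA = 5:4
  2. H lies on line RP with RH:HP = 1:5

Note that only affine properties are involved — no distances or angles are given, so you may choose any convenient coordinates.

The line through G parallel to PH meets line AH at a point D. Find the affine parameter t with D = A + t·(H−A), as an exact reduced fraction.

t = 9/4

Assign R = (0, 0), G = (1, 0), A = (0, 1) — the answer is frame-independent, so this choice is without loss of generality.
1. P lies on line GA with GP:PA = 5:4 ⇒ P = (4/9, 5/9)
2. H lies on line RP with RH:HP = 1:5 ⇒ H = (2/27, 5/54)
through G parallel to PH: direction (-10/27, -25/54); meets AH at D = (1/6, -25/24)
D = A + t·(H−A) with t = 9/4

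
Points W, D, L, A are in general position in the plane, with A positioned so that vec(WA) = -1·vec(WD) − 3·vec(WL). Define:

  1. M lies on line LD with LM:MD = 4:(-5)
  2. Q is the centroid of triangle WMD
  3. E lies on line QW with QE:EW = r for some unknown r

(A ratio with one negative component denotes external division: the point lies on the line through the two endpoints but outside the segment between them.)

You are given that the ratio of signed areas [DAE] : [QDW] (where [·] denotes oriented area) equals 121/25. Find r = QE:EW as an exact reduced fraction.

r = 1/4

Assign W = (0, 0), D = (1, 0), L = (0, 1), A = (-1, -3) — the answer is frame-independent, so this choice is without loss of generality.
1. M lies on line LD with LM:MD = 4:(-5) ⇒ M = (-4, 5)
2. Q is the centroid of triangle WMD ⇒ Q = (-1, 5/3)
3. With QE:EW = r, write λ = r/(r+1) so E = Q + λ·(W−Q); E is affine-linear in λ
Every point depending on E is an affine combination of E and λ-independent points, so each such coordinate is linear in λ; the λ² term in each signed area is a multiple of (W−Q)×(W−Q) = 0, so 2·[DAE] and 2·[QDW] are each linear in λ. Evaluating at λ=0 and λ=1:
  2·[DAE] = 19/3·λ − 28/3,   2·[QDW] = -5/3
So [DAE]:[QDW] = (19/3·λ − 28/3) / (-5/3). Setting this equal to 121/25:
  19/3·λ − 28/3 = 121/25·(-5/3)  ⇒  λ = 1/5
Then r = λ/(1−λ) = (1/5)/(4/5) = 1/4. Check: with r = 1/4, E = (-4/5, 4/3) and [DAE]:[QDW] = 121/25 as required.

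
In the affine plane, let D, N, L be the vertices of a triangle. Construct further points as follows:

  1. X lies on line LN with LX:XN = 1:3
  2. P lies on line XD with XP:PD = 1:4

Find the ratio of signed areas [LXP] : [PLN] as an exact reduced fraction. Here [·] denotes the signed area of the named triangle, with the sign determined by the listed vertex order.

[LXP]:[PLN] = 1/4

Assign D = (0, 0), N = (1, 0), L = (0, 1) — the answer is frame-independent, so this choice is without loss of generality.
1. X lies on line LN with LX:XN = 1:3 ⇒ X = (1/4, 3/4)
2. P lies on line XD with XP:PD = 1:4 ⇒ P = (1/5, 3/5)
2·[LXP] = -1/20, 2·[PLN] = -1/5
[LXP]:[PLN] = -1/20:-1/5 = 1/4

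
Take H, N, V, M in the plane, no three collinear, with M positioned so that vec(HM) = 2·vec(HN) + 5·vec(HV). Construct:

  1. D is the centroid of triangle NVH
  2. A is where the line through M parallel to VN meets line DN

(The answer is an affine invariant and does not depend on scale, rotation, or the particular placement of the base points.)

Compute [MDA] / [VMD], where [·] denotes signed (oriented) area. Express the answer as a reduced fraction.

Work in coordinates with H = (0, 0), N = (1, 0), V = (0, 1), M = (2, 5).
1. D is the centroid of triangle NVH ⇒ D = (1/3, 1/3)
2. A is where the line through M parallel to VN meets line DN ⇒ A = (13, -6)
2·[MDA] = 209/3, 2·[VMD] = -8/3
[MDA]:[VMD] = 209/3:-8/3 = -209/8

[MDA]:[VMD] = -209/8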